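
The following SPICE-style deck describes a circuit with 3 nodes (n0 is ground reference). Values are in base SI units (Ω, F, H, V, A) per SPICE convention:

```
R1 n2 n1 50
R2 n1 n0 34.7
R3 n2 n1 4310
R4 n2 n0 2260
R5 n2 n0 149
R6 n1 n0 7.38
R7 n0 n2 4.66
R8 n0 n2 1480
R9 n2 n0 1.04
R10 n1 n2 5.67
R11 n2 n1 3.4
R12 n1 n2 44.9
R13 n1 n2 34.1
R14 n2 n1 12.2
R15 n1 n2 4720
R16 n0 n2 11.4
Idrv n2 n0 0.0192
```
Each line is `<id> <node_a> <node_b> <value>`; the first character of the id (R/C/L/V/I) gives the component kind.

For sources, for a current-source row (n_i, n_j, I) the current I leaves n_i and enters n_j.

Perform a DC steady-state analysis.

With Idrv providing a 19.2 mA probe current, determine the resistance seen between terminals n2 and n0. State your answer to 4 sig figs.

R_eq = 0.7134 Ω

MNA unknowns: 2 node voltages V₁..V_2
R1: Y=0.02000 on G[2,1]
R2: Y=0.02882 on G[1,0]
R3: Y=0.0002320 on G[2,1]
R4: Y=0.0004425 on G[2,0]
R5: Y=0.006711 on G[2,0]
R6: Y=0.1355 on G[1,0]
R7: Y=0.2146 on G[0,2]
R8: Y=0.0006757 on G[0,2]
R9: Y=0.9615 on G[2,0]
R10: Y=0.1764 on G[1,2]
R11: Y=0.2941 on G[2,1]
R12: Y=0.02227 on G[1,2]
R13: Y=0.02933 on G[1,2]
R14: Y=0.08197 on G[2,1]
R15: Y=0.0002119 on G[1,2]
R16: Y=0.08772 on G[0,2]
Idrv: z[2]−=0.0192, z[0]+=0.0192
solve → V1=-0.01084, V2=-0.01370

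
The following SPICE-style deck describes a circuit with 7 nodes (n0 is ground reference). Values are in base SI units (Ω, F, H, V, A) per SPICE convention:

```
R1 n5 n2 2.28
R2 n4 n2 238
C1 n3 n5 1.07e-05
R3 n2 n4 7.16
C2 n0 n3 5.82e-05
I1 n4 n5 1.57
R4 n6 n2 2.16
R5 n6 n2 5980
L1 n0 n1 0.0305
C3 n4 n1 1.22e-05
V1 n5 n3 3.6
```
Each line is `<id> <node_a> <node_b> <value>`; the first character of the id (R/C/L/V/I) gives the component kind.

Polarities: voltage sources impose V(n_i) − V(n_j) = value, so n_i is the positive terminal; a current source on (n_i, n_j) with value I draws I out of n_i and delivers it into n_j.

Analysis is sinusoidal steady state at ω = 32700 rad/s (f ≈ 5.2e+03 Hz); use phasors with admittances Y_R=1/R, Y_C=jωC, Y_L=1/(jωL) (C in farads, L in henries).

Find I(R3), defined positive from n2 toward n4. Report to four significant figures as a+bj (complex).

Apply KCL at each of the 6 non-ground nodes and solve the resulting linear system.
Node n1: branches {L1, C3} → V_1 = -10.92-0.1014j
Node n2: branches {R1, R2, R3, R4, R5} → V_2 = 0.01488-0.02503j
Node n3: branches {C1, C2, V1} → V_3 = -0.005756-5.343e-05j
Node n4: branches {R2, R3, I1, C3} → V_4 = -10.90-0.1012j
Node n5: branches {R1, C1, I1, V1} → V_5 = 3.594-5.343e-05j
Node n6: branches {R4, R5} → V_6 = 0.01488-0.02503j
Source currents: i(V1)=0.0001017-1.271j

1.524+0.01063j A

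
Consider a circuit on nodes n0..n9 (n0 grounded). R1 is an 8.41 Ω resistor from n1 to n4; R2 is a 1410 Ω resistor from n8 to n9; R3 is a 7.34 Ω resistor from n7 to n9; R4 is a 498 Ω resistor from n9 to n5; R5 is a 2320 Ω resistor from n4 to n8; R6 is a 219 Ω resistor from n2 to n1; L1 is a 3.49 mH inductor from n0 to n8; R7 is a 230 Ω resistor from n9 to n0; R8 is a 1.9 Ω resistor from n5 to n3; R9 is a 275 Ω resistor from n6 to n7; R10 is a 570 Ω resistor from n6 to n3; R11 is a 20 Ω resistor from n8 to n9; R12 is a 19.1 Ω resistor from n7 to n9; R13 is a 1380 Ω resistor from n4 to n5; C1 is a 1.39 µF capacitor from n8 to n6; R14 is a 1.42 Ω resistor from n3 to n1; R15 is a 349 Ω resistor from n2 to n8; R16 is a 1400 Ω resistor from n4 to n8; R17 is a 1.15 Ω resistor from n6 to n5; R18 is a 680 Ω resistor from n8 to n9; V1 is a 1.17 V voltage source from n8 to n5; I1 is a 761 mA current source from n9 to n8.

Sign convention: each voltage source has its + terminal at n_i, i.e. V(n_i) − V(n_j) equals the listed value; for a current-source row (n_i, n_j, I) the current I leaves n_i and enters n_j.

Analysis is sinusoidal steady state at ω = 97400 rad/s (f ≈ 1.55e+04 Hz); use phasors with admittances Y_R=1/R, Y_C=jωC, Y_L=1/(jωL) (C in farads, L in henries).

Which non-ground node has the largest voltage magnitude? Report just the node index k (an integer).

Element admittances at ω=97400 rad/s:
  Y(R1) = 0.1189+0.000j S between n1,n4
  Y(R2) = 0.0007092+0.000j S between n8,n9
  Y(R3) = 0.1362+0.000j S between n7,n9
  Y(R4) = 0.002008+0.000j S between n9,n5
  Y(R5) = 0.0004310+0.000j S between n4,n8
  Y(R6) = 0.004566+0.000j S between n2,n1
  Y(L1) = 0.000-0.002942j S between n0,n8
  Y(R7) = 0.004348+0.000j S between n9,n0
  Y(R8) = 0.5263+0.000j S between n5,n3
  Y(R9) = 0.003636+0.000j S between n6,n7
  Y(R10) = 0.001754+0.000j S between n6,n3
  Y(R11) = 0.05000+0.000j S between n8,n9
  Y(R12) = 0.05236+0.000j S between n7,n9
  Y(R13) = 0.0007246+0.000j S between n4,n5
  Y(C1) = 0.000+0.1354j S between n8,n6
  Y(R14) = 0.7042+0.000j S between n3,n1
  Y(R15) = 0.002865+0.000j S between n2,n8
  Y(R16) = 0.0007143+0.000j S between n4,n8
  Y(R17) = 0.8696+0.000j S between n6,n5
  Y(R18) = 0.001471+0.000j S between n8,n9
  V1: constraint V(n8)−V(n5) = 1.17
  I1: injects 0.761 A into n8 (from n9)
Assemble and solve the 10×10 MNA system:
  V(n1)=7.537+6.316j  V(n2)=7.984+6.316j  V(n3)=7.532+6.316j  V(n4)=7.548+6.316j  V(n5)=7.526+6.315j  V(n6)=7.506+6.498j  V(n7)=-4.050+5.895j  V(n8)=8.696+6.315j  V(n9)=-4.273+5.884j
  i(V1)=0.03767-0.1580j

8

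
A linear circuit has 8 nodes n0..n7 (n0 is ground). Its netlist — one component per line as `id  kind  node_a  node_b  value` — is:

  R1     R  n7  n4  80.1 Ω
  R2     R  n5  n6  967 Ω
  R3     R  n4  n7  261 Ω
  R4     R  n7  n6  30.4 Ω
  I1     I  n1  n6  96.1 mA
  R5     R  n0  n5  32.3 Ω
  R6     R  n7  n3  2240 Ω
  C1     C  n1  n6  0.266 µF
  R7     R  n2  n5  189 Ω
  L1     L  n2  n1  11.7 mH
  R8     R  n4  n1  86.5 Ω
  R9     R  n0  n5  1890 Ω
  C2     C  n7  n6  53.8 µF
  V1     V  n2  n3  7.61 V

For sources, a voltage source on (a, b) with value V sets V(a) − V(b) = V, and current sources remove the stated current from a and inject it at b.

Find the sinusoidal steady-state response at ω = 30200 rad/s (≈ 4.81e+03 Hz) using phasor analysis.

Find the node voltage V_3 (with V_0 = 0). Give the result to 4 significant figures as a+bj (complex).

Element admittances at ω=30200 rad/s:
  Y(R1) = 0.01248+0.000j S between n7,n4
  Y(R2) = 0.001034+0.000j S between n5,n6
  Y(R3) = 0.003831+0.000j S between n4,n7
  Y(R4) = 0.03289+0.000j S between n7,n6
  I1: injects 0.0961 A into n6 (from n1)
  Y(R5) = 0.03096+0.000j S between n0,n5
  Y(R6) = 0.0004464+0.000j S between n7,n3
  Y(C1) = 0.000+0.008033j S between n1,n6
  Y(R7) = 0.005291+0.000j S between n2,n5
  Y(L1) = 0.000-0.002830j S between n2,n1
  Y(R8) = 0.01156+0.000j S between n4,n1
  Y(R9) = 0.0005291+0.000j S between n0,n5
  Y(C2) = 0.000+1.625j S between n7,n6
  V1: constraint V(n2)−V(n3) = 7.61
Assemble and solve the 8×8 MNA system:
  V(n1)=-4.194-1.000j  V(n2)=-0.4007+1.340j  V(n3)=-8.011+1.340j  V(n4)=-0.5243-4.411j  V(n5)=0.000+0.000j  V(n6)=2.050-6.857j  V(n7)=2.076-6.827j
  i(V1)=-0.004503+0.003646j

-8.011+1.340j V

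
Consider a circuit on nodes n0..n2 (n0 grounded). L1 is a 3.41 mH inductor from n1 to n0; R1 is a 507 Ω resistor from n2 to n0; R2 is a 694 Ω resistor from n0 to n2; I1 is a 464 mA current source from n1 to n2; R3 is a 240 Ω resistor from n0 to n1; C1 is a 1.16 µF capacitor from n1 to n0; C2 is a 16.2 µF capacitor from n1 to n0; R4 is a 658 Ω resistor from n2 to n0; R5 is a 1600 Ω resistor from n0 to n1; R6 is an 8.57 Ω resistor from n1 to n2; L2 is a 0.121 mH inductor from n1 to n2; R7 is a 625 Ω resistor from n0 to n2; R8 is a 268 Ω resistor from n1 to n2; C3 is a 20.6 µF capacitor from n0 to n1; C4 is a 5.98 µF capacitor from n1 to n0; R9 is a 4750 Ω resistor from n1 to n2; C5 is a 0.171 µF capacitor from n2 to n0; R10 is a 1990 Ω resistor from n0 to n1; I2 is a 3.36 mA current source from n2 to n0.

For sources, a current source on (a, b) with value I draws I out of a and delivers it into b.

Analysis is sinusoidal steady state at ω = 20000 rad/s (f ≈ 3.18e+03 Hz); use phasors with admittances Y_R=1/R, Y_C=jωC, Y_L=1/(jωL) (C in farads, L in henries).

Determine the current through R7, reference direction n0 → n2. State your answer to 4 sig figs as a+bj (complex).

MNA unknowns: 2 node voltages V₁..V_2
L1: Y=0.000-0.01466j on G[1,0]
R1: Y=0.001972+0.000j on G[2,0]
R2: Y=0.001441+0.000j on G[0,2]
I1: z[1]−=0.464, z[2]+=0.464
R3: Y=0.004167+0.000j on G[0,1]
C1: Y=0.000+0.02320j on G[1,0]
C2: Y=0.000+0.3240j on G[1,0]
R4: Y=0.001520+0.000j on G[2,0]
R5: Y=0.0006250+0.000j on G[0,1]
R6: Y=0.1167+0.000j on G[1,2]
L2: Y=0.000-0.4132j on G[1,2]
R7: Y=0.001600+0.000j on G[0,2]
R8: Y=0.003731+0.000j on G[1,2]
C3: Y=0.000+0.4120j on G[0,1]
C4: Y=0.000+0.1196j on G[1,0]
R9: Y=0.0002105+0.000j on G[1,2]
C5: Y=0.000+0.003420j on G[2,0]
R10: Y=0.0005025+0.000j on G[0,1]
I2: z[2]−=0.00336, z[0]+=0.00336
solve → V1=-0.009005+0.002104j, V2=0.3092+1.028j

-0.0004947-0.001644j A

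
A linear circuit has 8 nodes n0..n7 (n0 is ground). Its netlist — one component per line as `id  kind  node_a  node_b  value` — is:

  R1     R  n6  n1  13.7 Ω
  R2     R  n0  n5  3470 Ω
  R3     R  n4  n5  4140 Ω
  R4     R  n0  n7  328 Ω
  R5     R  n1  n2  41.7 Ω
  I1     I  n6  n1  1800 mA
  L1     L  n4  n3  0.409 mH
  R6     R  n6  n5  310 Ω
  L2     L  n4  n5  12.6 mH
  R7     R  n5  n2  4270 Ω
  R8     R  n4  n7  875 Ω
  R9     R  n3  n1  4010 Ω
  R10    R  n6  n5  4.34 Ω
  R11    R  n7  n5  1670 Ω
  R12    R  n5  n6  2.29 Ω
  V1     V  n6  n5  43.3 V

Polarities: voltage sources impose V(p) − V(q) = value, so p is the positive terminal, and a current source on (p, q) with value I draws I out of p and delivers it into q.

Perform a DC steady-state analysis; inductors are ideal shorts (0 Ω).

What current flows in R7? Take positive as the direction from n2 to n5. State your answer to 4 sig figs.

0.01566 A

Apply KCL at each of the 7 non-ground nodes and solve the resulting linear system.
Node n1: branches {R1, R5, I1, R9} → V_1 = 67.51
Node n2: branches {R5, R7} → V_2 = 66.86
Node n3: branches {L1, R9} → V_3 = 0.000
Node n4: branches {R3, L1, L2, R8} → V_4 = 0.000
Node n5: branches {R2, R3, R6, L2, R7, R10, R11, R12, V1} → V_5 = 0.000
Node n6: branches {R1, I1, R6, R10, R12, V1} → V_6 = 43.30
Node n7: branches {R4, R8, R11} → V_7 = 0.000
Source currents: i(L1)=-0.01684, i(L2)=0.01684, i(V1)=-29.06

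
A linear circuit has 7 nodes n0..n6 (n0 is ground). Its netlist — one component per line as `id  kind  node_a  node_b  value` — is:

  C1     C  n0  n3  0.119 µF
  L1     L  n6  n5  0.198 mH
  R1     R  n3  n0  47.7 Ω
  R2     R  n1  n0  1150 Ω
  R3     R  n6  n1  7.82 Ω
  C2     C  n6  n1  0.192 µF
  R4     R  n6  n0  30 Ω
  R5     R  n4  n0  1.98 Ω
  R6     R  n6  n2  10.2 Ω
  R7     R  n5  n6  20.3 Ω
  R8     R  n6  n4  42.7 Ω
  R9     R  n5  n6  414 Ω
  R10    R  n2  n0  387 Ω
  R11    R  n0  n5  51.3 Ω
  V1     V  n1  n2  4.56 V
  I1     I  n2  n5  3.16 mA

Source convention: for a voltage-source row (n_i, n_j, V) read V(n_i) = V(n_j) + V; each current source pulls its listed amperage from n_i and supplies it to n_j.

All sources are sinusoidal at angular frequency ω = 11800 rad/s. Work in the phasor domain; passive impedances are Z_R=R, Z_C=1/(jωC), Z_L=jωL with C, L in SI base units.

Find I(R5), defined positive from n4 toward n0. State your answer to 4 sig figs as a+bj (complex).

MNA unknowns: 6 node voltages V₁..V_6 plus 1 source current (V1)
C1: Y=0.000+0.001404j on G[0,3]
L1: Y=0.000-0.4280j on G[6,5]
R1: Y=0.02096+0.000j on G[3,0]
R2: Y=0.0008696+0.000j on G[1,0]
R3: Y=0.1279+0.000j on G[6,1]
C2: Y=0.000+0.002266j on G[6,1]
R4: Y=0.03333+0.000j on G[6,0]
R5: Y=0.5051+0.000j on G[4,0]
R6: Y=0.09804+0.000j on G[6,2]
R7: Y=0.04926+0.000j on G[5,6]
R8: Y=0.02342+0.000j on G[6,4]
R9: Y=0.002415+0.000j on G[5,6]
R10: Y=0.002584+0.000j on G[2,0]
R11: Y=0.01949+0.000j on G[0,5]
V1: row V1−V2=4.56, i_V1 at 1,2
I1: z[2]−=0.00316, z[5]+=0.00316
solve → V1=2.048-0.01984j, V2=-2.512-0.01984j, V3=0.000+0.000j, V4=0.002767-1.038e-05j, V5=0.06317+0.004185j, V6=0.06244-0.0002341j
aux → i_V1=-0.2557-0.001974j

0.001398-5.240e-06j A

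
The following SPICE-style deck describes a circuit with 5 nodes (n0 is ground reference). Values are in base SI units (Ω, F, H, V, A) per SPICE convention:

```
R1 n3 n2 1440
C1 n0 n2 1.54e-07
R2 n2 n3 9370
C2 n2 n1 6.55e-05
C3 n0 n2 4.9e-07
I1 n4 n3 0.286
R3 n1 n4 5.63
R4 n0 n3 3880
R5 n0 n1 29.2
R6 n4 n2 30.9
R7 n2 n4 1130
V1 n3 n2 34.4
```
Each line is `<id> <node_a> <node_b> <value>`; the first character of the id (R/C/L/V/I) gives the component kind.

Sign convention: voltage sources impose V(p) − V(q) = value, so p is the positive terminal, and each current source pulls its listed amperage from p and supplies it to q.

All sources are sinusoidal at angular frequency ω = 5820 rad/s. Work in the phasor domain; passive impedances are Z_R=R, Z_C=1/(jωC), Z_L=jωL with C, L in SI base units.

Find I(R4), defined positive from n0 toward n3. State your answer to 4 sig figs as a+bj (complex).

-0.008796+0.0001458j A

Element admittances at ω=5820 rad/s:
  Y(R1) = 0.0006944+0.000j S between n3,n2
  Y(C1) = 0.000+0.0008963j S between n0,n2
  Y(R2) = 0.0001067+0.000j S between n2,n3
  Y(C2) = 0.000+0.3812j S between n2,n1
  Y(C3) = 0.000+0.002852j S between n0,n2
  I1: injects 0.286 A into n3 (from n4)
  Y(R3) = 0.1776+0.000j S between n1,n4
  Y(R4) = 0.0002577+0.000j S between n0,n3
  Y(R5) = 0.03425+0.000j S between n0,n1
  Y(R6) = 0.03236+0.000j S between n4,n2
  Y(R7) = 0.0008850+0.000j S between n2,n4
  V1: constraint V(n3)−V(n2) = 34.4
Assemble and solve the 5×5 MNA system:
  V(n1)=-0.3188+0.03399j  V(n2)=-0.2717-0.5659j  V(n3)=34.13-0.5659j  V(n4)=-1.668-0.06059j
  i(V1)=0.2496+0.0001458j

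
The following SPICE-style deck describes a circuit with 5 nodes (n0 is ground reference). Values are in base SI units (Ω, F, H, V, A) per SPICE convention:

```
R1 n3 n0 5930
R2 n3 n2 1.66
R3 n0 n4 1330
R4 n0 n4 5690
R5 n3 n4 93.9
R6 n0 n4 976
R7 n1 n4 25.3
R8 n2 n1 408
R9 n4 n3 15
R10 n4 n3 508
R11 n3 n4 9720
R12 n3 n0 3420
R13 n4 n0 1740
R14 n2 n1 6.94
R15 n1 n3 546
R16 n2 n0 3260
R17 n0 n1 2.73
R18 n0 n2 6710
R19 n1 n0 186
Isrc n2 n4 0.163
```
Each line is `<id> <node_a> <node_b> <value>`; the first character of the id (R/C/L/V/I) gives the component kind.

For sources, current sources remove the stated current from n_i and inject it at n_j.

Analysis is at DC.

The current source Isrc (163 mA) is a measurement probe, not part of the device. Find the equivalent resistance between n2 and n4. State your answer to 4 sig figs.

Apply KCL at each of the 4 non-ground nodes and solve the resulting linear system.
Node n1: branches {R7, R8, R14, R15, R17, R19} → V_1 = -0.007686
Node n2: branches {R2, R8, R14, R16, R18, Isrc} → V_2 = -0.3580
Node n3: branches {R1, R2, R5, R9, R10, R11, R12, R15} → V_3 = -0.1730
Node n4: branches {R3, R4, R5, R6, R7, R9, R10, R11, R13, Isrc} → V_4 = 1.227

R_eq = 9.722 Ω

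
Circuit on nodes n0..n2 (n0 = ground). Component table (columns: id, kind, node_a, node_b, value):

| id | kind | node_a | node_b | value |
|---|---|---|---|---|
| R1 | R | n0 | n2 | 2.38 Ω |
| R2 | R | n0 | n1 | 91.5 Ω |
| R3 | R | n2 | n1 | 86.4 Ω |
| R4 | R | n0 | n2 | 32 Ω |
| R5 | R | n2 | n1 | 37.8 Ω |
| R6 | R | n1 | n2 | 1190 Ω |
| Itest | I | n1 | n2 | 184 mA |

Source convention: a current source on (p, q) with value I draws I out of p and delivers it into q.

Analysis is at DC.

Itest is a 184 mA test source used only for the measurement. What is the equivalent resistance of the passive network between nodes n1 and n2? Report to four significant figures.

R_eq = 20.19 Ω

Element admittances at DC:
  Y(R1) = 0.4202 S between n0,n2
  Y(R2) = 0.01093 S between n0,n1
  Y(R3) = 0.01157 S between n2,n1
  Y(R4) = 0.03125 S between n0,n2
  Y(R5) = 0.02646 S between n2,n1
  Y(R6) = 0.0008403 S between n1,n2
  Itest: injects 0.184 A into n2 (from n1)
Assemble and solve the 2×2 MNA system:
  V(n1)=-3.626  V(n2)=0.08780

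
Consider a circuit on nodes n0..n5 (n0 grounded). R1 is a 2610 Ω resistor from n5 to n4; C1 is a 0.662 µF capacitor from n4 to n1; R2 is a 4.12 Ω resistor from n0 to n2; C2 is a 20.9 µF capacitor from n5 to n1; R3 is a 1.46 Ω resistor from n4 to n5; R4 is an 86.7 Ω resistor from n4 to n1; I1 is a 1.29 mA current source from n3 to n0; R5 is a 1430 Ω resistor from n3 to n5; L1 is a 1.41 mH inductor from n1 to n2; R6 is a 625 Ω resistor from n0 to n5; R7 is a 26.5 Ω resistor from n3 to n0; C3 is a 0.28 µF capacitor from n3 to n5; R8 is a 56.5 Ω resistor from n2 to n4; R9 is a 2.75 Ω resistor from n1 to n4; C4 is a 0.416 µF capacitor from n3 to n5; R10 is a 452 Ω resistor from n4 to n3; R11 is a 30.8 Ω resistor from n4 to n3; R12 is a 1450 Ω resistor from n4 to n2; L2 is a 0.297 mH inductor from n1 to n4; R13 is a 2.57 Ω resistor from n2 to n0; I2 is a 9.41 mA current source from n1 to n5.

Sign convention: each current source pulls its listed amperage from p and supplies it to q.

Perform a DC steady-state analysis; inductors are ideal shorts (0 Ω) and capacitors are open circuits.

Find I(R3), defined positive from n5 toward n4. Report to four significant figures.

0.009363 A

Element admittances at DC:
  Y(R1) = 0.0003831 S between n5,n4
  Y(C1) = 0.000 S between n4,n1
  Y(R2) = 0.2427 S between n0,n2
  Y(C2) = 0.000 S between n5,n1
  Y(R3) = 0.6849 S between n4,n5
  Y(R4) = 0.01153 S between n4,n1
  I1: injects 0.00129 A into n0 (from n3)
  Y(R5) = 0.0006993 S between n3,n5
  L1: short n1↔n2 (DC inductor)
  Y(R6) = 0.001600 S between n0,n5
  Y(R7) = 0.03774 S between n3,n0
  Y(C3) = 0.000 S between n3,n5
  Y(R8) = 0.01770 S between n2,n4
  Y(R9) = 0.3636 S between n1,n4
  Y(C4) = 0.000 S between n3,n5
  Y(R10) = 0.002212 S between n4,n3
  Y(R11) = 0.03247 S between n4,n3
  Y(R12) = 0.0006897 S between n4,n2
  L2: short n1↔n4 (DC inductor)
  Y(R13) = 0.3891 S between n2,n0
  I2: injects 0.00941 A into n5 (from n1)
Assemble and solve the 7×7 MNA system:
  V(n1)=-0.0009990  V(n2)=-0.0009990  V(n3)=-0.01800  V(n4)=-0.0009990  V(n5)=0.01267
  i(L1)=-0.0006312  i(L2)=-0.008779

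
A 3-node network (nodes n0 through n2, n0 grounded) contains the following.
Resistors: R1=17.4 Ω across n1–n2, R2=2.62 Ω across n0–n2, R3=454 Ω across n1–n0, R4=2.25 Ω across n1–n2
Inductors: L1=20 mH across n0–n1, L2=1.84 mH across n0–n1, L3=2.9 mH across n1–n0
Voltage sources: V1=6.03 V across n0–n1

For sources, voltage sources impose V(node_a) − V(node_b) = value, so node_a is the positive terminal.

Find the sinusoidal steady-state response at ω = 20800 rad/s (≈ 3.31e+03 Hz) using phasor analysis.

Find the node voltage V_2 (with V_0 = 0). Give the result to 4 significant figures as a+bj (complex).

-3.425+0.000j V

Apply KCL at each of the 2 non-ground nodes and solve the resulting linear system.
Node n1: branches {R1, L1, R3, L2, L3, R4, V1} → V_1 = -6.030+0.000j
Node n2: branches {R1, R2, R4} → V_2 = -3.425+0.000j
Source currents: i(V1)=-1.321+0.2720j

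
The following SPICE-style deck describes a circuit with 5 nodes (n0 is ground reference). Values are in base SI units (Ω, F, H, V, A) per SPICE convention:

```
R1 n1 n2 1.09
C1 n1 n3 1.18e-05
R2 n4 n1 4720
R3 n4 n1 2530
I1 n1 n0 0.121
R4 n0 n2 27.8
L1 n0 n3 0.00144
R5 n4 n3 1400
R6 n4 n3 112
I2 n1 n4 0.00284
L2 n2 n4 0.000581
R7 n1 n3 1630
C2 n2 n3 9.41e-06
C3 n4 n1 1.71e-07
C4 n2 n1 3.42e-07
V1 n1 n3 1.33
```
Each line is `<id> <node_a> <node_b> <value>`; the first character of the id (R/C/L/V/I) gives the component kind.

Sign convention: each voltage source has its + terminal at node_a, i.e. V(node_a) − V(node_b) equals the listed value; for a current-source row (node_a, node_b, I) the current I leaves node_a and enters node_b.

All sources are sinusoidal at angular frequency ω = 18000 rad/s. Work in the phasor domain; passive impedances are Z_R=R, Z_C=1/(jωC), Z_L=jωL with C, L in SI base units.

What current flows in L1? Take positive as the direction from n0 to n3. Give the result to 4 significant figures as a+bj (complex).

0.08762-0.08699j A

Element admittances at ω=18000 rad/s:
  Y(R1) = 0.9174+0.000j S between n1,n2
  Y(C1) = 0.000+0.2124j S between n1,n3
  Y(R2) = 0.0002119+0.000j S between n4,n1
  Y(R3) = 0.0003953+0.000j S between n4,n1
  I1: injects 0.121 A into n0 (from n1)
  Y(R4) = 0.03597+0.000j S between n0,n2
  Y(L1) = 0.000-0.03858j S between n0,n3
  Y(R5) = 0.0007143+0.000j S between n4,n3
  Y(R6) = 0.008929+0.000j S between n4,n3
  I2: injects 0.00284 A into n4 (from n1)
  Y(L2) = 0.000-0.09562j S between n2,n4
  Y(R7) = 0.0006135+0.000j S between n1,n3
  Y(C2) = 0.000+0.1694j S between n2,n3
  Y(C3) = 0.000+0.003078j S between n4,n1
  Y(C4) = 0.000+0.006156j S between n2,n1
  V1: constraint V(n1)−V(n3) = 1.33
Assemble and solve the 5×5 MNA system:
  V(n1)=-0.9248-2.271j  V(n2)=-0.9279-2.418j  V(n3)=-2.255-2.271j  V(n4)=-0.9564-2.528j
  i(V1)=-0.1259-0.4178j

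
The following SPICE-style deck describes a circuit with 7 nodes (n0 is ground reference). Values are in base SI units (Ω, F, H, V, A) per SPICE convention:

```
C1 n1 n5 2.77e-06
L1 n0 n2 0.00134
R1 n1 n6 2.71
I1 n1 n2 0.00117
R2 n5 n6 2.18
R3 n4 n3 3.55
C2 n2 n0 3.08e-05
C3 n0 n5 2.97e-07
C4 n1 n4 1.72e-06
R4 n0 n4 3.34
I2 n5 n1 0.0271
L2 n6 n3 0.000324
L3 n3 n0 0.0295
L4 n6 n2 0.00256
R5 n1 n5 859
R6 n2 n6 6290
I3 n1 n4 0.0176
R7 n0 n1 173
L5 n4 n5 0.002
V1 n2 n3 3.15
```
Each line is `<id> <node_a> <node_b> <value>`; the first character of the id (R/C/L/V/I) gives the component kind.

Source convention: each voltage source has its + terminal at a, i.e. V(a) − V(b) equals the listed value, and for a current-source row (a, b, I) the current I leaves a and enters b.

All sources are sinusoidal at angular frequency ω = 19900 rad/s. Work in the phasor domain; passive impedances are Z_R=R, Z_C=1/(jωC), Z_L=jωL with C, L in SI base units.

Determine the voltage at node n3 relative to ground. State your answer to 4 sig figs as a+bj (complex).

Apply KCL at each of the 6 non-ground nodes and solve the resulting linear system.
Node n1: branches {C1, R1, I1, C4, I2, R5, I3, R7} → V_1 = -2.683-0.6709j
Node n2: branches {L1, I1, C2, L4, R6, V1} → V_2 = 0.2224-0.7442j
Node n3: branches {R3, L2, L3, V1} → V_3 = -2.928-0.7442j
Node n4: branches {R3, C4, R4, I3, L5} → V_4 = -1.390-0.3758j
Node n5: branches {C1, R2, C3, I2, R5, L5} → V_5 = -2.803-0.8095j
Node n6: branches {R1, R2, L2, L4, R6} → V_6 = -2.741-0.7830j
Source currents: i(V1)=-0.4283-0.06983j

-2.928-0.7442j V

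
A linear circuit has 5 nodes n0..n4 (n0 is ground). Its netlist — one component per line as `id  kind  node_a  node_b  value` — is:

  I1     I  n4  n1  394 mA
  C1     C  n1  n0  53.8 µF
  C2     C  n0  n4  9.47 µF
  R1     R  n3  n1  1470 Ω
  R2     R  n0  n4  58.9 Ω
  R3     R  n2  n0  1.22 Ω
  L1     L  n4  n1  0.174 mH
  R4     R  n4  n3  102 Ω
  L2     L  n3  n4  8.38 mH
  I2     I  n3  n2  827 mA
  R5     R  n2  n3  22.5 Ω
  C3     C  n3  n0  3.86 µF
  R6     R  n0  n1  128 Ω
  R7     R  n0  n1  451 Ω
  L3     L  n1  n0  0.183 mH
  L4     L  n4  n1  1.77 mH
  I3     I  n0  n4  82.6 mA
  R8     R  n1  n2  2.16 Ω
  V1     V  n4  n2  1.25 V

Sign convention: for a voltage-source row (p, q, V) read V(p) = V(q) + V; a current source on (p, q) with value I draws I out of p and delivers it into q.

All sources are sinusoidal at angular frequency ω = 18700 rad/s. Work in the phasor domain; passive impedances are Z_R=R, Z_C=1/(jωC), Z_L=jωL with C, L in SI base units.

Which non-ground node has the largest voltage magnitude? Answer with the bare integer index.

Element admittances at ω=18700 rad/s:
  I1: injects 0.394 A into n1 (from n4)
  Y(C1) = 0.000+1.006j S between n1,n0
  Y(C2) = 0.000+0.1771j S between n0,n4
  Y(R1) = 0.0006803+0.000j S between n3,n1
  Y(R2) = 0.01698+0.000j S between n0,n4
  Y(R3) = 0.8197+0.000j S between n2,n0
  Y(L1) = 0.000-0.3073j S between n4,n1
  Y(R4) = 0.009804+0.000j S between n4,n3
  Y(L2) = 0.000-0.006381j S between n3,n4
  I2: injects 0.827 A into n2 (from n3)
  Y(R5) = 0.04444+0.000j S between n2,n3
  Y(C3) = 0.000+0.07218j S between n3,n0
  Y(R6) = 0.007812+0.000j S between n0,n1
  Y(R7) = 0.002217+0.000j S between n0,n1
  Y(L3) = 0.000-0.2922j S between n1,n0
  Y(L4) = 0.000-0.03021j S between n4,n1
  I3: injects 0.0826 A into n4 (from n0)
  Y(R8) = 0.4630+0.000j S between n1,n2
  V1: constraint V(n4)−V(n2) = 1.25
Assemble and solve the 5×5 MNA system:
  V(n1)=0.1819-0.8839j  V(n2)=-0.02782+0.1239j  V(n3)=-6.111+7.290j  V(n4)=1.222+0.1239j
  i(V1)=-0.6766+0.2496j

3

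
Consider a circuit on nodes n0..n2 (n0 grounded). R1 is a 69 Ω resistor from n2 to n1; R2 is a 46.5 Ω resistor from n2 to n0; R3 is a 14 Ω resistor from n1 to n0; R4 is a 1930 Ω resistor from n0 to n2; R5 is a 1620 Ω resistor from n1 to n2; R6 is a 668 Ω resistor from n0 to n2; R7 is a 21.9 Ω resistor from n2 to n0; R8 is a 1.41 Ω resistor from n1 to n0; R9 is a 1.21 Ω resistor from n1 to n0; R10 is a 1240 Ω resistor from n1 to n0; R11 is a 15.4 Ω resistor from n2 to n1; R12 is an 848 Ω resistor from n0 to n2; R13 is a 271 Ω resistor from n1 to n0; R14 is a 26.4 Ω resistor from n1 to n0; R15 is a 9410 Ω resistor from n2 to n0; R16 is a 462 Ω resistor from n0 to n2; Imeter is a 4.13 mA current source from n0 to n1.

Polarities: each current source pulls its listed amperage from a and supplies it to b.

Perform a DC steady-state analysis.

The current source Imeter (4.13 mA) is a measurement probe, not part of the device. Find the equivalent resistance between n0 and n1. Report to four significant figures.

Element admittances at DC:
  Y(R1) = 0.01449 S between n2,n1
  Y(R2) = 0.02151 S between n2,n0
  Y(R3) = 0.07143 S between n1,n0
  Y(R4) = 0.0005181 S between n0,n2
  Y(R5) = 0.0006173 S between n1,n2
  Y(R6) = 0.001497 S between n0,n2
  Y(R7) = 0.04566 S between n2,n0
  Y(R8) = 0.7092 S between n1,n0
  Y(R9) = 0.8264 S between n1,n0
  Y(R10) = 0.0008065 S between n1,n0
  Y(R11) = 0.06494 S between n2,n1
  Y(R12) = 0.001179 S between n0,n2
  Y(R13) = 0.003690 S between n1,n0
  Y(R14) = 0.03788 S between n1,n0
  Y(R15) = 0.0001063 S between n2,n0
  Y(R16) = 0.002165 S between n0,n2
  Imeter: injects 0.00413 A into n1 (from n0)
Assemble and solve the 2×2 MNA system:
  V(n1)=0.002447  V(n2)=0.001283

R_eq = 0.5926 Ω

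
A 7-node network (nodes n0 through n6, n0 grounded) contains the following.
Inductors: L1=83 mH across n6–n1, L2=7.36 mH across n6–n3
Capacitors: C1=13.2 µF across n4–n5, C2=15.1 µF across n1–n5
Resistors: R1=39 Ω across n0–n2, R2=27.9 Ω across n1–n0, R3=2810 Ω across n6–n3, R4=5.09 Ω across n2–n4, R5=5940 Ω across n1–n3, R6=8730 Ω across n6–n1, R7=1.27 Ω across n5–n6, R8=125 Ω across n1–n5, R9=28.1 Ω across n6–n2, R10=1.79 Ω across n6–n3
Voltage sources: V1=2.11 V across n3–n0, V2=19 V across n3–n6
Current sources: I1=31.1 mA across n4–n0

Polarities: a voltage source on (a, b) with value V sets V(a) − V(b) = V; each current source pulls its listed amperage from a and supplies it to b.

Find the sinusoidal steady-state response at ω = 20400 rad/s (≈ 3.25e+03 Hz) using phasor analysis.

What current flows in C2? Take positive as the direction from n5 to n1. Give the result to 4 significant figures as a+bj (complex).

-0.5615-0.07666j A

Element admittances at ω=20400 rad/s:
  Y(L1) = 0.000-0.0005906j S between n6,n1
  Y(C1) = 0.000+0.2693j S between n4,n5
  Y(R1) = 0.02564+0.000j S between n0,n2
  Y(R2) = 0.03584+0.000j S between n1,n0
  Y(R3) = 0.0003559+0.000j S between n6,n3
  Y(R4) = 0.1965+0.000j S between n2,n4
  Y(R5) = 0.0001684+0.000j S between n1,n3
  Y(C2) = 0.000+0.3080j S between n1,n5
  Y(L2) = 0.000-0.006660j S between n6,n3
  Y(R6) = 0.0001145+0.000j S between n6,n1
  Y(R7) = 0.7874+0.000j S between n5,n6
  Y(R8) = 0.008000+0.000j S between n1,n5
  Y(R9) = 0.03559+0.000j S between n6,n2
  Y(R10) = 0.5587+0.000j S between n6,n3
  V1: constraint V(n3)−V(n0) = 2.11
  V2: constraint V(n3)−V(n6) = 19
  I1: injects 0.0311 A into n0 (from n4)
Assemble and solve the 8×8 MNA system:
  V(n1)=-15.61-1.698j  V(n2)=-14.32-0.5976j  V(n3)=2.110+0.000j  V(n4)=-15.73-0.7838j  V(n5)=-15.86+0.1253j  V(n6)=-16.89+0.000j
  i(V1)=0.8958+0.07617j  i(V2)=-11.52+0.05009j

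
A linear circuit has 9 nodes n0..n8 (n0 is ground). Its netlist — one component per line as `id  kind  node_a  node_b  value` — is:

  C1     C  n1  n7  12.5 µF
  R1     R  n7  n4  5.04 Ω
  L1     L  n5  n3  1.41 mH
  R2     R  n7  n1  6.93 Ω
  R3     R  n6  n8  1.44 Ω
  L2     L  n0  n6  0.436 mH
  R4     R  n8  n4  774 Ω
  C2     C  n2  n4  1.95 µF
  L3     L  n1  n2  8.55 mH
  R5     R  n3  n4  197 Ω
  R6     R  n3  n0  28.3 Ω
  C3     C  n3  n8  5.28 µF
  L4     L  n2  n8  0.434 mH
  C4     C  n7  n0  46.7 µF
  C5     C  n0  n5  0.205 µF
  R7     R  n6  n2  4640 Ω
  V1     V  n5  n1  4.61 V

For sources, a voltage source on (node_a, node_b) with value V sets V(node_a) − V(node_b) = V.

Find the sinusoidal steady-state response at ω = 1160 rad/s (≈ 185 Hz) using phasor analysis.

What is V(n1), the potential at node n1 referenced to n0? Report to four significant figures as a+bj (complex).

MNA unknowns: 8 node voltages V₁..V_8 plus 1 source current (V1)
C1: Y=0.000+0.01450j on G[1,7]
R1: Y=0.1984+0.000j on G[7,4]
L1: Y=0.000-0.6114j on G[5,3]
R2: Y=0.1443+0.000j on G[7,1]
R3: Y=0.6944+0.000j on G[6,8]
L2: Y=0.000-1.977j on G[0,6]
R4: Y=0.001292+0.000j on G[8,4]
C2: Y=0.000+0.002262j on G[2,4]
L3: Y=0.000-0.1008j on G[1,2]
R5: Y=0.005076+0.000j on G[3,4]
R6: Y=0.03534+0.000j on G[3,0]
C3: Y=0.000+0.006125j on G[3,8]
L4: Y=0.000-1.986j on G[2,8]
C4: Y=0.000+0.05417j on G[7,0]
C5: Y=0.000+0.0002378j on G[0,5]
R7: Y=0.0002155+0.000j on G[6,2]
V1: row V5−V1=4.61, i_V1 at 5,1
solve → V1=-1.731-1.424j, V2=-0.3484+0.07587j, V3=2.808-1.641j, V4=-1.673-0.7514j, V5=2.879-1.424j, V6=-0.07796-0.07089j, V7=-1.787-0.7497j, V8=-0.2797+0.1510j
aux → i_V1=-0.1333+0.04292j

-1.731-1.424j V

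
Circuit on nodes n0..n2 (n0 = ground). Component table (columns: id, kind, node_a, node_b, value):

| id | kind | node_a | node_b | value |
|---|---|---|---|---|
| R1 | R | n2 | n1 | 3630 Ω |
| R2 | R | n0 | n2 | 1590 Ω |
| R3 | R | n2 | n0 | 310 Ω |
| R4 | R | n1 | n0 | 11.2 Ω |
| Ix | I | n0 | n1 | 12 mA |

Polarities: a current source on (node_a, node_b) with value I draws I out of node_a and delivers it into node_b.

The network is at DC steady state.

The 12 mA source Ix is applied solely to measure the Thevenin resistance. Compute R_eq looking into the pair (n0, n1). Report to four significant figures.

MNA unknowns: 2 node voltages V₁..V_2
R1: Y=0.0002755 on G[2,1]
R2: Y=0.0006289 on G[0,2]
R3: Y=0.003226 on G[2,0]
R4: Y=0.08929 on G[1,0]
Ix: z[0]−=0.012, z[1]+=0.012
solve → V1=0.1340, V2=0.008939

R_eq = 11.17 Ω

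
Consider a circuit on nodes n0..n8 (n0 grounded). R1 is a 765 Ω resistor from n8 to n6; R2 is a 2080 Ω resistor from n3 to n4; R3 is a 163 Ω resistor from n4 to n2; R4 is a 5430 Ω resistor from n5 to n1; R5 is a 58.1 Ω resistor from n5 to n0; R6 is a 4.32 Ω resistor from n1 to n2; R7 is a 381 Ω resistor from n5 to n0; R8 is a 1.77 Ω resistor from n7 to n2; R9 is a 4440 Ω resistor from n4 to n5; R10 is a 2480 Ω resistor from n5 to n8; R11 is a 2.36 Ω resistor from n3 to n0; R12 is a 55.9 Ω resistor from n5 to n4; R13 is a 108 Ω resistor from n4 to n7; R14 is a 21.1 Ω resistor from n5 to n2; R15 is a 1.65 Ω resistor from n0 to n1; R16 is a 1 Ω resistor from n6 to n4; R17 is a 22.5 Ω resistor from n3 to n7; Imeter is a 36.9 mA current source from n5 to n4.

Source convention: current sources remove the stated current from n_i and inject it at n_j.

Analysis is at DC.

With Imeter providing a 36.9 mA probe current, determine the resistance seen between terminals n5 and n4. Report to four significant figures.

MNA unknowns: 8 node voltages V₁..V_8
R1: Y=0.001307 on G[8,6]
R2: Y=0.0004808 on G[3,4]
R3: Y=0.006135 on G[4,2]
R4: Y=0.0001842 on G[5,1]
R5: Y=0.01721 on G[5,0]
R6: Y=0.2315 on G[1,2]
R7: Y=0.002625 on G[5,0]
R8: Y=0.5650 on G[7,2]
R9: Y=0.0002252 on G[4,5]
R10: Y=0.0004032 on G[5,8]
R11: Y=0.4237 on G[3,0]
R12: Y=0.01789 on G[5,4]
R13: Y=0.009259 on G[4,7]
R14: Y=0.04739 on G[5,2]
R15: Y=0.6061 on G[0,1]
R16: Y=1.000 on G[6,4]
R17: Y=0.04444 on G[3,7]
Imeter: z[5]−=0.0369, z[4]+=0.0369
solve → V1=0.004316, V2=0.01579, V3=0.003771, V4=0.9726, V5=-0.2124, V6=0.9722, V7=0.02925, V8=0.6929

R_eq = 32.11 Ω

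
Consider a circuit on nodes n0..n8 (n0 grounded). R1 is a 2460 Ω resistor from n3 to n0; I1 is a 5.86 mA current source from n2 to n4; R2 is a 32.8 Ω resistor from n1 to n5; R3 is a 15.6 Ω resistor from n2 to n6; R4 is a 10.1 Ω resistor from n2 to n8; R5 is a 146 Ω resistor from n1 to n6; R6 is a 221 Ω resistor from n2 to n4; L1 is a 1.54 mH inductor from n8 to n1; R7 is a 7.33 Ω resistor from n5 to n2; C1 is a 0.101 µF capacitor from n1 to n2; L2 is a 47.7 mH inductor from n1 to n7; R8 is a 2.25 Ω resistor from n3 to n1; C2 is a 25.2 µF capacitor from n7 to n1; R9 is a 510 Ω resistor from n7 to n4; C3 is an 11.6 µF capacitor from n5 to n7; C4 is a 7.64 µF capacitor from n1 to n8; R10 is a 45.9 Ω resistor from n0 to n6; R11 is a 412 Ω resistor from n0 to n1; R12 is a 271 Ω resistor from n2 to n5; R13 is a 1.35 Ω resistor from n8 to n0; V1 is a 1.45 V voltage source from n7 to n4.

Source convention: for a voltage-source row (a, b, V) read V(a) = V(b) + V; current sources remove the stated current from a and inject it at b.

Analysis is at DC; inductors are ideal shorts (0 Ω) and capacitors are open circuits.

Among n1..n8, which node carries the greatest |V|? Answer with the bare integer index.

Apply KCL at each of the 8 non-ground nodes and solve the resulting linear system.
Node n1: branches {R2, R5, L1, C1, L2, R8, C2, C4, R11} → V_1 = 0.001662
Node n2: branches {I1, R3, R4, R6, R7, C1, R12} → V_2 = -0.08223
Node n3: branches {R1, R8} → V_3 = 0.001660
Node n4: branches {I1, R6, R9, V1} → V_4 = -1.448
Node n5: branches {R2, R7, C3, R12} → V_5 = -0.06723
Node n6: branches {R3, R5, R10} → V_6 = -0.05671
Node n7: branches {L2, C2, R9, C3, V1} → V_7 = 0.001662
Node n8: branches {R4, L1, C4, R13} → V_8 = 0.001662
Source currents: i(L1)=-0.009536, i(L2)=-0.01204, i(V1)=-0.01488

4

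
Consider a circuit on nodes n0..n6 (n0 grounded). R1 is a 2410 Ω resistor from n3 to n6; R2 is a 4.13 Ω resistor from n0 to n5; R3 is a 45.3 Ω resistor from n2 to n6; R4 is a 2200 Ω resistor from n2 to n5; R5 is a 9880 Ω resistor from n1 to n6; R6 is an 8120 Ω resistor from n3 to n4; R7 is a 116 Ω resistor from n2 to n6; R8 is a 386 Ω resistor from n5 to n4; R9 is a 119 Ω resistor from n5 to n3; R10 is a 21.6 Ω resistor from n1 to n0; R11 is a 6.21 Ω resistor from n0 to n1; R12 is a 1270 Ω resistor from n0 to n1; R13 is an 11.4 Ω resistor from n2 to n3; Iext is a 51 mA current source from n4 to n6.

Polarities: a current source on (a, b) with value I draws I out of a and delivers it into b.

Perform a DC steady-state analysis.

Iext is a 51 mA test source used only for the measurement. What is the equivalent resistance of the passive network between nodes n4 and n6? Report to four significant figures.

MNA unknowns: 6 node voltages V₁..V_6
R1: Y=0.0004149 on G[3,6]
R2: Y=0.2421 on G[0,5]
R3: Y=0.02208 on G[2,6]
R4: Y=0.0004545 on G[2,5]
R5: Y=0.0001012 on G[1,6]
R6: Y=0.0001232 on G[3,4]
R7: Y=0.008621 on G[2,6]
R8: Y=0.002591 on G[5,4]
R9: Y=0.008403 on G[5,3]
R10: Y=0.04630 on G[1,0]
R11: Y=0.1610 on G[0,1]
R12: Y=0.0007874 on G[0,1]
R13: Y=0.08772 on G[2,3]
Iext: z[4]−=0.051, z[6]+=0.051
solve → V1=0.003622, V2=5.843, V3=5.310, V4=-18.55, V5=-0.003113, V6=7.451

R_eq = 509.9 Ω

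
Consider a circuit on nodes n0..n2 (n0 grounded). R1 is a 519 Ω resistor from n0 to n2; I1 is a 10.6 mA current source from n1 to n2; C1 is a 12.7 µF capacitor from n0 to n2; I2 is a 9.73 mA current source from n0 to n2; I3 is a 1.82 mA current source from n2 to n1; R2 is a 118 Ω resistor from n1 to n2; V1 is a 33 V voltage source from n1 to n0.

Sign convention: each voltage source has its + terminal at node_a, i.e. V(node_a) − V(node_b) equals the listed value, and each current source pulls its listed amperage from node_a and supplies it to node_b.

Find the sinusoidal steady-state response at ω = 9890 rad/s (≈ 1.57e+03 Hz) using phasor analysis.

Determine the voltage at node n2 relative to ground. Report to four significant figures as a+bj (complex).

Apply KCL at each of the 2 non-ground nodes and solve the resulting linear system.
Node n1: branches {I1, I3, R2, V1} → V_1 = 33.00+0.000j
Node n2: branches {R1, I1, C1, I2, I3, R2} → V_2 = 0.1952-2.358j
Source currents: i(V1)=-0.2868-0.01998j

0.1952-2.358j V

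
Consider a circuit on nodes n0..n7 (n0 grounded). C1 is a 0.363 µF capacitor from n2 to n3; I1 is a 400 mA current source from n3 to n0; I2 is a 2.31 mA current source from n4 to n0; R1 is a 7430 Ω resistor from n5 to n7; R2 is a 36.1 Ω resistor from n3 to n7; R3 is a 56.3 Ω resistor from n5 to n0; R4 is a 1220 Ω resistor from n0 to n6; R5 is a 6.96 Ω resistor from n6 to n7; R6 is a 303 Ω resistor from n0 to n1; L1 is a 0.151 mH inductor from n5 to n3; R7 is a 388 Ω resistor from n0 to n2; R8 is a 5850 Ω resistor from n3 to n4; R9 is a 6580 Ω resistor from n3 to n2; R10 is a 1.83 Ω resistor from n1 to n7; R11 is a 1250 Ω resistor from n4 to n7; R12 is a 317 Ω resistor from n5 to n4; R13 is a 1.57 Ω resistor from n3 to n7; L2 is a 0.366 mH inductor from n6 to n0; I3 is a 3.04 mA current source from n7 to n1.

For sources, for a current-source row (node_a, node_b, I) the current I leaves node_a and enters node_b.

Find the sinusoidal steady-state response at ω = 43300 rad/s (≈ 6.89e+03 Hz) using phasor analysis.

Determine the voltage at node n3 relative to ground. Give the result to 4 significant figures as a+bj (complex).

MNA unknowns: 7 node voltages V₁..V_7
C1: Y=0.000+0.01572j on G[2,3]
I1: z[3]−=0.4, z[0]+=0.4
I2: z[4]−=0.00231, z[0]+=0.00231
R1: Y=0.0001346+0.000j on G[5,7]
R2: Y=0.02770+0.000j on G[3,7]
R3: Y=0.01776+0.000j on G[5,0]
R4: Y=0.0008197+0.000j on G[0,6]
R5: Y=0.1437+0.000j on G[6,7]
R6: Y=0.003300+0.000j on G[0,1]
L1: Y=0.000-0.1529j on G[5,3]
R7: Y=0.002577+0.000j on G[0,2]
R8: Y=0.0001709+0.000j on G[3,4]
R9: Y=0.0001520+0.000j on G[3,2]
R10: Y=0.5464+0.000j on G[1,7]
R11: Y=0.0008000+0.000j on G[4,7]
R12: Y=0.003155+0.000j on G[5,4]
R13: Y=0.6369+0.000j on G[3,7]
L2: Y=0.000-0.06310j on G[6,0]
I3: z[7]−=0.00304, z[1]+=0.00304
solve → V1=-3.546-4.143j, V2=-3.288-4.588j, V3=-4.045-4.056j, V4=-4.826-3.687j, V5=-4.453-3.545j, V6=-1.464-4.783j, V7=-3.573-4.168j

-4.045-4.056j V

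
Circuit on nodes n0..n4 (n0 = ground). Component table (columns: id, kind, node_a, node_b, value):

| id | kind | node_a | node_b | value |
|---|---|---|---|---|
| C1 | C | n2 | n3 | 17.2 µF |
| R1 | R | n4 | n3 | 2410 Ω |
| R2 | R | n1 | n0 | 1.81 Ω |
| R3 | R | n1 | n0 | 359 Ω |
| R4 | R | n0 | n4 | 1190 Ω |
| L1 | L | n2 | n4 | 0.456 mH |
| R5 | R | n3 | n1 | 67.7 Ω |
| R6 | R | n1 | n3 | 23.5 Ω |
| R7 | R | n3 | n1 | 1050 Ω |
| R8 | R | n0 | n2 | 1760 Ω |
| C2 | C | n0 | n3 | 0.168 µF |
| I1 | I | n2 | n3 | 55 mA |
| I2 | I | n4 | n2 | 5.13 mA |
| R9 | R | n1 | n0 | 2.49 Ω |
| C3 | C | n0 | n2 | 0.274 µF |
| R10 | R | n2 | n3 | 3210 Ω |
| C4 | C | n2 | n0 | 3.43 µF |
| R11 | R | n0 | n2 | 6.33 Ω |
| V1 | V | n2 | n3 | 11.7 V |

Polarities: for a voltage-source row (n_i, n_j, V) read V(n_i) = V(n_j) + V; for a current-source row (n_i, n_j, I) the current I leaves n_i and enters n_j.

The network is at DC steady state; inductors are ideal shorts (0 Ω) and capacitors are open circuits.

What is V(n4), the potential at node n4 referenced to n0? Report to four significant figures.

2.999 V

Element admittances at DC:
  Y(C1) = 0.000 S between n2,n3
  Y(R1) = 0.0004149 S between n4,n3
  Y(R2) = 0.5525 S between n1,n0
  Y(R3) = 0.002786 S between n1,n0
  Y(R4) = 0.0008403 S between n0,n4
  L1: short n2↔n4 (DC inductor)
  Y(R5) = 0.01477 S between n3,n1
  Y(R6) = 0.04255 S between n1,n3
  Y(R7) = 0.0009524 S between n3,n1
  Y(R8) = 0.0005682 S between n0,n2
  Y(C2) = 0.000 S between n0,n3
  I1: injects 0.055 A into n3 (from n2)
  I2: injects 0.00513 A into n2 (from n4)
  Y(R9) = 0.4016 S between n1,n0
  Y(C3) = 0.000 S between n0,n2
  Y(R10) = 0.0003115 S between n2,n3
  Y(C4) = 0.000 S between n2,n0
  Y(R11) = 0.1580 S between n0,n2
  V1: constraint V(n2)−V(n3) = 11.7
Assemble and solve the 6×6 MNA system:
  V(n1)=-0.4995  V(n2)=2.999  V(n3)=-8.701  V(n4)=2.999
  i(L1)=0.01250  i(V1)=-0.5415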